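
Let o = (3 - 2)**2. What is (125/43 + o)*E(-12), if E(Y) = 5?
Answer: 840/43 ≈ 19.535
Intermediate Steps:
o = 1 (o = 1**2 = 1)
(125/43 + o)*E(-12) = (125/43 + 1)*5 = (168/43)*5 = 840/43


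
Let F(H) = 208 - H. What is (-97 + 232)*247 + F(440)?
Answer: 33113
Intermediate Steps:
(-97 + 232)*247 + F(440) = (-97 + 232)*247 + (208 - 1*440) = 135*247 + (208 - 440) = 33345 - 232 = 33113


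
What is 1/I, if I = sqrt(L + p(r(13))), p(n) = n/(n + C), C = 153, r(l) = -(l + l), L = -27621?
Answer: -I*sqrt(445502411)/3507893 ≈ -0.006017*I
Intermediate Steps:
r(l) = -2*l
p(n) = n/(153 + n) (p(n) = n/(n + 153) = n/(153 + n))
I = I*sqrt(445502411)/127 (I = sqrt(-27621 + (-2*13)/(153 - 2*13)) = sqrt(-27621 - 26/(153 - 26)) = sqrt(-27621 - 26/127) = sqrt(-3507893/127) = I*sqrt(445502411)/127 ≈ 166.2*I)
1/I = 1/(I*sqrt(445502411)/127) = -I*sqrt(445502411)/3507893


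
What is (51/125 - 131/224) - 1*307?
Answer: -8600951/28000 ≈ -307.18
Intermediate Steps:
(51/125 - 131/224) - 1*307 = (51*(1/125) - 131*1/224) - 307 = (51/125 - 131/224) - 307 = -4951/28000 - 307 = -8600951/28000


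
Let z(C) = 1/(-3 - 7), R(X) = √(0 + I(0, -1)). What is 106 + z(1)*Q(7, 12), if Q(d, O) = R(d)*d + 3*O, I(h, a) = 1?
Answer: 1017/10 ≈ 101.70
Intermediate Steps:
R(X) = 1 (R(X) = √(0 + 1) = √1 = 1)
z(C) = -⅒ (z(C) = 1/(-10) = -⅒)
Q(d, O) = d + 3*O (Q(d, O) = 1*d + 3*O = d + 3*O)
106 + z(1)*Q(7, 12) = 106 - (7 + 3*12)/10 = 106 - (7 + 36)/10 = 106 - ⅒*43 = 106 - 43/10 = 1017/10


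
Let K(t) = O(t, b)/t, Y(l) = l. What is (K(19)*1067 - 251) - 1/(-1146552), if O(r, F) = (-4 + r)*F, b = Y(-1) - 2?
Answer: -60519600749/21784488 ≈ -2778.1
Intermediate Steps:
b = -3 (b = -1 - 2 = -3)
O(r, F) = F*(-4 + r)
K(t) = (12 - 3*t)/t (K(t) = (-3*(-4 + t))/t = (12 - 3*t)/t)
(K(19)*1067 - 251) - 1/(-1146552) = ((-3 + 12/19)*1067 - 251) - 1/(-1146552) = ((-3 + 12*(1/19))*1067 - 251) - 1*(-1/1146552) = ((-3 + 12/19)*1067 - 251) + 1/1146552 = (-45/19*1067 - 251) + 1/1146552 = (-48015/19 - 251) + 1/1146552 = -52784/19 + 1/1146552 = -60519600749/21784488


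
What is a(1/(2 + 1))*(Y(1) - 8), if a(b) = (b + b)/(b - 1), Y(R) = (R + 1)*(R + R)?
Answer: 4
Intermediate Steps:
Y(R) = 2*R*(1 + R) (Y(R) = (1 + R)*(2*R) = 2*R*(1 + R))
a(b) = 2*b/(-1 + b) (a(b) = (2*b)/(-1 + b) = 2*b/(-1 + b))
a(1/(2 + 1))*(Y(1) - 8) = (2/((2 + 1)*(-1 + 1/(2 + 1))))*(2*1*(1 + 1) - 8) = (2/(3*(-1 + 1/3)))*(2*1*2 - 8) = (2*(1/3)/(-1 + 1/3))*(4 - 8) = (2*(1/3)/(-2/3))*(-4) = (2*(1/3)*(-3/2))*(-4) = -1*(-4) = 4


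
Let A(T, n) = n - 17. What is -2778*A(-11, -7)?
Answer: 66672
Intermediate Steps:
A(T, n) = -17 + n
-2778*A(-11, -7) = -2778*(-17 - 7) = -2778*(-24) = 66672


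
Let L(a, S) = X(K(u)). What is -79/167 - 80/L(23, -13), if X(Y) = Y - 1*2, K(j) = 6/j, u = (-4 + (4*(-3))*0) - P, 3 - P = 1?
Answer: 13123/501 ≈ 26.194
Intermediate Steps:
P = 2 (P = 3 - 1*1 = 3 - 1 = 2)
u = -6 (u = (-4 + (4*(-3))*0) - 1*2 = (-4 - 12*0) - 2 = (-4 + 0) - 2 = -4 - 2 = -6)
X(Y) = -2 + Y (X(Y) = Y - 2 = -2 + Y)
L(a, S) = -3 (L(a, S) = -2 + 6/(-6) = -2 + 6*(-⅙) = -2 - 1 = -3)
-79/167 - 80/L(23, -13) = -79/167 - 80/(-3) = -79*1/167 - 80*(-⅓) = -79/167 + 80/3 = 13123/501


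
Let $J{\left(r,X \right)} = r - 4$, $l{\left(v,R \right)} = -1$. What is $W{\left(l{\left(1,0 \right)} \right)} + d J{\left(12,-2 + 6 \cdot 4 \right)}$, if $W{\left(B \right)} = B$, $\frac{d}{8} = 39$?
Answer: $2495$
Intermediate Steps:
$d = 312$ ($d = 8 \cdot 39 = 312$)
$J{\left(r,X \right)} = -4 + r$
$W{\left(l{\left(1,0 \right)} \right)} + d J{\left(12,-2 + 6 \cdot 4 \right)} = -1 + 312 \left(-4 + 12\right) = -1 + 312 \cdot 8 = -1 + 2496 = 2495$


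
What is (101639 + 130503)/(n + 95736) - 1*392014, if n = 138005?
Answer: -2234866152/5701 ≈ -3.9201e+5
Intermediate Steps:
(101639 + 130503)/(n + 95736) - 1*392014 = (101639 + 130503)/(138005 + 95736) - 1*392014 = 232142/233741 - 392014 = 232142*(1/233741) - 392014 = 5662/5701 - 392014 = -2234866152/5701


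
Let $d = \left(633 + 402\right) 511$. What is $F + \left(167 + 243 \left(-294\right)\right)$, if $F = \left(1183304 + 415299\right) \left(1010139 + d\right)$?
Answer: $2460288312197$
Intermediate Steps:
$d = 528885$ ($d = 1035 \cdot 511 = 528885$)
$F = 2460288383472$ ($F = \left(1183304 + 415299\right) \left(1010139 + 528885\right) = 1598603 \cdot 1539024 = 2460288383472$)
$F + \left(167 + 243 \left(-294\right)\right) = 2460288383472 + \left(167 + 243 \left(-294\right)\right) = 2460288383472 + \left(167 - 71442\right) = 2460288383472 - 71275 = 2460288312197$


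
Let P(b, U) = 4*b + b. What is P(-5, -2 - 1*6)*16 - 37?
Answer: -437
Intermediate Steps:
P(b, U) = 5*b
P(-5, -2 - 1*6)*16 - 37 = (5*(-5))*16 - 37 = -25*16 - 37 = -400 - 37 = -437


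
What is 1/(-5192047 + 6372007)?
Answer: 1/1179960 ≈ 8.4749e-7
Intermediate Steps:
1/(-5192047 + 6372007) = 1/1179960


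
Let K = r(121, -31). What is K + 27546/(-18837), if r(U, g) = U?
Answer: 750577/6279 ≈ 119.54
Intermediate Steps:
K = 121
K + 27546/(-18837) = 121 + 27546/(-18837) = 121 + 27546*(-1/18837) = 121 - 9182/6279 = 750577/6279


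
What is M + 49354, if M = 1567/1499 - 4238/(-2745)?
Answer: 203090272447/4114755 ≈ 49357.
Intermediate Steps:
M = 10654177/4114755 (M = 1567*(1/1499) - 4238*(-1/2745) = 1567/1499 + 4238/2745 = 10654177/4114755 ≈ 2.5893)
M + 49354 = 10654177/4114755 + 49354 = 203090272447/4114755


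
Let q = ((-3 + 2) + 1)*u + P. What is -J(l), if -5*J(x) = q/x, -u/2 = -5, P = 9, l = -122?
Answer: -9/610 ≈ -0.014754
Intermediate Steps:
u = 10 (u = -2*(-5) = 10)
q = 9 (q = ((-3 + 2) + 1)*10 + 9 = (-1 + 1)*10 + 9 = 0*10 + 9 = 0 + 9 = 9)
J(x) = -9/(5*x)
-J(l) = -(-9)/(5*(-122)) = -(-9)*(-1)/(5*122) = -1*9/610 = -9/610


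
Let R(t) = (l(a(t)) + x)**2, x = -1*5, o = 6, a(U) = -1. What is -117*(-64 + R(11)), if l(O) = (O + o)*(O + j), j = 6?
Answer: -39312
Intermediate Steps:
x = -5
l(O) = (6 + O)**2 (l(O) = (O + 6)*(O + 6) = (6 + O)*(6 + O) = (6 + O)**2)
R(t) = 400 (R(t) = ((36 + (-1)**2 + 12*(-1)) - 5)**2 = ((36 + 1 - 12) - 5)**2 = (25 - 5)**2 = 20**2 = 400)
-117*(-64 + R(11)) = -117*(-64 + 400) = -117*336 = -39312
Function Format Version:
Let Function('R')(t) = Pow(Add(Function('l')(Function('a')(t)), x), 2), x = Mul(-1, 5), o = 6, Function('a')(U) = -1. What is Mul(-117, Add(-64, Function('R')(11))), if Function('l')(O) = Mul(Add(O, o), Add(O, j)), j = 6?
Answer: -39312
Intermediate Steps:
x = -5
Function('l')(O) = Pow(Add(6, O), 2) (Function('l')(O) = Mul(Add(O, 6), Add(O, 6)) = Mul(Add(6, O), Add(6, O)) = Pow(Add(6, O), 2))
Function('R')(t) = 400 (Function('R')(t) = Pow(Add(Add(36, Pow(-1, 2), Mul(12, -1)), -5), 2) = Pow(Add(Add(36, 1, -12), -5), 2) = Pow(Add(25, -5), 2) = Pow(20, 2) = 400)
Mul(-117, Add(-64, Function('R')(11))) = Mul(-117, Add(-64, 400)) = Mul(-117, 336) = -39312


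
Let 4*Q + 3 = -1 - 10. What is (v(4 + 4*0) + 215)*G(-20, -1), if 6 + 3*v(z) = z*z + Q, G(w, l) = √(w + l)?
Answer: 1303*I*√21/6 ≈ 995.18*I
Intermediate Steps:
G(w, l) = √(l + w)
Q = -7/2 (Q = -¾ + (-1 - 10)/4 = -¾ + (¼)*(-11) = -¾ - 11/4 = -7/2 ≈ -3.5000)
v(z) = -19/6 + z²/3 (v(z) = -2 + (z*z - 7/2)/3 = -2 + (z² - 7/2)/3 = -2 + (-7/2 + z²)/3 = -2 + (-7/6 + z²/3) = -19/6 + z²/3)
(v(4 + 4*0) + 215)*G(-20, -1) = ((-19/6 + (4 + 4*0)²/3) + 215)*√(-1 - 20) = ((-19/6 + (4 + 0)²/3) + 215)*√(-21) = ((-19/6 + (⅓)*4²) + 215)*(I*√21) = ((-19/6 + (⅓)*16) + 215)*(I*√21) = ((-19/6 + 16/3) + 215)*(I*√21) = (13/6 + 215)*(I*√21) = 1303*(I*√21)/6 = 1303*I*√21/6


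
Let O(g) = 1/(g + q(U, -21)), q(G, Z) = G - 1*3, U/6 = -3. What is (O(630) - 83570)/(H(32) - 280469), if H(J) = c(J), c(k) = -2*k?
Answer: 4626739/15531327 ≈ 0.29790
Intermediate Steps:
U = -18 (U = 6*(-3) = -18)
q(G, Z) = -3 + G (q(G, Z) = G - 3 = -3 + G)
H(J) = -2*J
O(g) = 1/(-21 + g) (O(g) = 1/(g + (-3 - 18)) = 1/(g - 21) = 1/(-21 + g))
(O(630) - 83570)/(H(32) - 280469) = (1/(-21 + 630) - 83570)/(-2*32 - 280469) = (1/609 - 83570)/(-64 - 280469) = (1/609 - 83570)/(-280533) = -50894129/609*(-1/280533) = 4626739/15531327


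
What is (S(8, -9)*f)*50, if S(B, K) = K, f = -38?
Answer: 17100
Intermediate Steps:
(S(8, -9)*f)*50 = -9*(-38)*50 = 342*50 = 17100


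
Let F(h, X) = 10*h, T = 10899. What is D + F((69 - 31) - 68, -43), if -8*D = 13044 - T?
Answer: -4545/8 ≈ -568.13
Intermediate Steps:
D = -2145/8 (D = -(13044 - 1*10899)/8 = -(13044 - 10899)/8 = -⅛*2145 = -2145/8 ≈ -268.13)
D + F((69 - 31) - 68, -43) = -2145/8 + 10*((69 - 31) - 68) = -2145/8 + 10*(38 - 68) = -2145/8 + 10*(-30) = -2145/8 - 300 = -4545/8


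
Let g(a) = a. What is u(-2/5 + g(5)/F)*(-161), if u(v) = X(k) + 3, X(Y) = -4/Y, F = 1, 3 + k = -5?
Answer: -1127/2 ≈ -563.50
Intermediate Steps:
k = -8 (k = -3 - 5 = -8)
u(v) = 7/2 (u(v) = -4/(-8) + 3 = -4*(-⅛) + 3 = ½ + 3 = 7/2)
u(-2/5 + g(5)/F)*(-161) = (7/2)*(-161) = -1127/2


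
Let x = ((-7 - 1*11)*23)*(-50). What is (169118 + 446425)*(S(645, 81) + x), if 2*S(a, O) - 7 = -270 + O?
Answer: 12685725687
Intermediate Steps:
x = 20700 (x = ((-7 - 11)*23)*(-50) = -18*23*(-50) = -414*(-50) = 20700)
S(a, O) = -263/2 + O/2 (S(a, O) = 7/2 + (-270 + O)/2 = 7/2 + (-135 + O/2) = -263/2 + O/2)
(169118 + 446425)*(S(645, 81) + x) = (169118 + 446425)*((-263/2 + (½)*81) + 20700) = 615543*((-263/2 + 81/2) + 20700) = 615543*(-91 + 20700) = 615543*20609 = 12685725687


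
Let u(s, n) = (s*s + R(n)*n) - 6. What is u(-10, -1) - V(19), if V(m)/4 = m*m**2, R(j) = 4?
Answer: -27346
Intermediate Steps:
V(m) = 4*m**3 (V(m) = 4*(m*m**2) = 4*m**3)
u(s, n) = -6 + s**2 + 4*n (u(s, n) = (s*s + 4*n) - 6 = (s**2 + 4*n) - 6 = -6 + s**2 + 4*n)
u(-10, -1) - V(19) = (-6 + (-10)**2 + 4*(-1)) - 4*19**3 = (-6 + 100 - 4) - 4*6859 = 90 - 1*27436 = 90 - 27436 = -27346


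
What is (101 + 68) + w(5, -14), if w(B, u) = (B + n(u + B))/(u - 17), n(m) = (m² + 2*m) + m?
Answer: 5180/31 ≈ 167.10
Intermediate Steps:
n(m) = m² + 3*m
w(B, u) = (B + (B + u)*(3 + B + u))/(-17 + u) (w(B, u) = (B + (u + B)*(3 + (u + B)))/(u - 17) = (B + (B + u)*(3 + (B + u)))/(-17 + u) = (B + (B + u)*(3 + B + u))/(-17 + u))
(101 + 68) + w(5, -14) = (101 + 68) + (5 + (5 - 14)*(3 + 5 - 14))/(-17 - 14) = 169 + (5 - 9*(-6))/(-31) = 169 - (5 + 54)/31 = 169 - 1/31*59 = 169 - 59/31 = 5180/31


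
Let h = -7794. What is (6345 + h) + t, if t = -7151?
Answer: -8600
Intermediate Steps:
(6345 + h) + t = (6345 - 7794) - 7151 = -1449 - 7151 = -8600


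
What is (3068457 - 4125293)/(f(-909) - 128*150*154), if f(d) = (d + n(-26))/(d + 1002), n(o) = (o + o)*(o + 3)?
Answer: 98285748/274982113 ≈ 0.35743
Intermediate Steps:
n(o) = 2*o*(3 + o) (n(o) = (2*o)*(3 + o) = 2*o*(3 + o))
f(d) = (1196 + d)/(1002 + d) (f(d) = (d + 2*(-26)*(3 - 26))/(d + 1002) = (d + 2*(-26)*(-23))/(1002 + d) = (d + 1196)/(1002 + d) = (1196 + d)/(1002 + d))
(3068457 - 4125293)/(f(-909) - 128*150*154) = (3068457 - 4125293)/((1196 - 909)/(1002 - 909) - 128*150*154) = -1056836/(287/93 - 19200*154) = -1056836/((1/93)*287 - 2956800) = -1056836/(287/93 - 2956800) = -1056836/(-274982113/93) = -1056836*(-93/274982113) = 98285748/274982113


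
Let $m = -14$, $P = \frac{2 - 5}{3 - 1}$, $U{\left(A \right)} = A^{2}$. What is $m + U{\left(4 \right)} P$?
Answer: $-38$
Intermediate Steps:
$P = - \frac{3}{2} \approx -1.5$
$m + U{\left(4 \right)} P = -14 + 4^{2} \left(- \frac{3}{2}\right) = -14 + 16 \left(- \frac{3}{2}\right) = -14 - 24 = -38$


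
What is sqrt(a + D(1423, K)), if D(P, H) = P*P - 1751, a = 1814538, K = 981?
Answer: 2*sqrt(959429) ≈ 1959.0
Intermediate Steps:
D(P, H) = -1751 + P**2 (D(P, H) = P**2 - 1751 = -1751 + P**2)
sqrt(a + D(1423, K)) = sqrt(1814538 + (-1751 + 1423**2)) = sqrt(1814538 + (-1751 + 2024929)) = sqrt(1814538 + 2023178) = sqrt(3837716) = 2*sqrt(959429)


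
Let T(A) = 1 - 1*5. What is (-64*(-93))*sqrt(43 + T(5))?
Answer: 5952*sqrt(39) ≈ 37170.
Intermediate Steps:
T(A) = -4 (T(A) = 1 - 5 = -4)
(-64*(-93))*sqrt(43 + T(5)) = (-64*(-93))*sqrt(43 - 4) = 5952*sqrt(39)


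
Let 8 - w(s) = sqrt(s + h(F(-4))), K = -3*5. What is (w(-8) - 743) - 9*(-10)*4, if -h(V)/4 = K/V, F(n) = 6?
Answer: -375 - sqrt(2) ≈ -376.41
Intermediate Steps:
K = -15
h(V) = 60/V (h(V) = -(-60)/V = 60/V)
w(s) = 8 - sqrt(10 + s) (w(s) = 8 - sqrt(s + 60/6) = 8 - sqrt(s + 60*(1/6)) = 8 - sqrt(s + 10) = 8 - sqrt(10 + s))
(w(-8) - 743) - 9*(-10)*4 = ((8 - sqrt(10 - 8)) - 743) - 9*(-10)*4 = ((8 - sqrt(2)) - 743) + 90*4 = (-735 - sqrt(2)) + 360 = -375 - sqrt(2)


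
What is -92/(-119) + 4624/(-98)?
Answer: -38660/833 ≈ -46.411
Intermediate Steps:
-92/(-119) + 4624/(-98) = -92*(-1/119) + 4624*(-1/98) = 92/119 - 2312/49 = -38660/833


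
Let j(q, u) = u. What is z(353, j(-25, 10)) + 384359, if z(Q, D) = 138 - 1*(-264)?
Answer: 384761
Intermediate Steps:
z(Q, D) = 402 (z(Q, D) = 138 + 264 = 402)
z(353, j(-25, 10)) + 384359 = 402 + 384359 = 384761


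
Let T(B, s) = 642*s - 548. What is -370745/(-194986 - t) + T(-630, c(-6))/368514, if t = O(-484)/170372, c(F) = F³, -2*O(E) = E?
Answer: 4663029327799120/3060523053049869 ≈ 1.5236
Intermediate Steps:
O(E) = -E/2
t = 121/85186 (t = -½*(-484)/170372 = 242*(1/170372) = 121/85186 ≈ 0.0014204)
T(B, s) = -548 + 642*s
-370745/(-194986 - t) + T(-630, c(-6))/368514 = -370745/(-194986 - 1*121/85186) + (-548 + 642*(-6)³)/368514 = -370745/(-194986 - 121/85186) + (-548 + 642*(-216))*(1/368514) = -370745/(-16610077517/85186) + (-548 - 138672)*(1/368514) = -370745*(-85186/16610077517) - 139220*1/368514 = 31582283570/16610077517 - 69610/184257 = 4663029327799120/3060523053049869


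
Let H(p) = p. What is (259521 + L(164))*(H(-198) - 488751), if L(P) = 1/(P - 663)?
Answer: -63319373692122/499 ≈ -1.2689e+11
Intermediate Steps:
L(P) = 1/(-663 + P)
(259521 + L(164))*(H(-198) - 488751) = (259521 + 1/(-663 + 164))*(-198 - 488751) = (259521 + 1/(-499))*(-488949) = (259521 - 1/499)*(-488949) = (129500978/499)*(-488949) = -63319373692122/499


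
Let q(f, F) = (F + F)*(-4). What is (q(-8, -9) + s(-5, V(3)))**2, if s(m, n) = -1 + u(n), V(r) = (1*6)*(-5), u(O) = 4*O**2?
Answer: 13476241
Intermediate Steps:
q(f, F) = -8*F (q(f, F) = (2*F)*(-4) = -8*F)
V(r) = -30 (V(r) = 6*(-5) = -30)
s(m, n) = -1 + 4*n**2
(q(-8, -9) + s(-5, V(3)))**2 = (-8*(-9) + (-1 + 4*(-30)**2))**2 = (72 + (-1 + 4*900))**2 = (72 + (-1 + 3600))**2 = (72 + 3599)**2 = 3671**2 = 13476241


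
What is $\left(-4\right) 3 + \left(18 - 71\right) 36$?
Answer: $-1920$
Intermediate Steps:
$\left(-4\right) 3 + \left(18 - 71\right) 36 = -12 + \left(18 - 71\right) 36 = -12 - 1908 = -1920$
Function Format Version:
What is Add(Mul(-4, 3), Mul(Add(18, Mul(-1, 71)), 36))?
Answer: -1920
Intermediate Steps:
Add(Mul(-4, 3), Mul(Add(18, Mul(-1, 71)), 36)) = Add(-12, Mul(Add(18, -71), 36)) = Add(-12, Mul(-53, 36)) = Add(-12, -1908) = -1920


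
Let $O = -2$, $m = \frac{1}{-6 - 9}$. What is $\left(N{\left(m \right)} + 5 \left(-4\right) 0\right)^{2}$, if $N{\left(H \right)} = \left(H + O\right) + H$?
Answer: $\frac{1024}{225} \approx 4.5511$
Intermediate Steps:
$m = - \frac{1}{15}$ ($m = \frac{1}{-15} = - \frac{1}{15} \approx -0.066667$)
$N{\left(H \right)} = -2 + 2 H$ ($N{\left(H \right)} = \left(H - 2\right) + H = \left(-2 + H\right) + H = -2 + 2 H$)
$\left(N{\left(m \right)} + 5 \left(-4\right) 0\right)^{2} = \left(\left(-2 + 2 \left(- \frac{1}{15}\right)\right) + 5 \left(-4\right) 0\right)^{2} = \left(\left(-2 - \frac{2}{15}\right) - 0\right)^{2} = \left(- \frac{32}{15} + 0\right)^{2} = \left(- \frac{32}{15}\right)^{2} = \frac{1024}{225}$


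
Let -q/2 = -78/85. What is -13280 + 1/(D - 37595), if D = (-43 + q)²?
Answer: -3444578013945/259380874 ≈ -13280.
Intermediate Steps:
q = 156/85 (q = -(-156)/85 = -2*(-78/85) = 156/85 ≈ 1.8353)
D = 12243001/7225 (D = (-43 + 156/85)² = (-3499/85)² = 12243001/7225 ≈ 1694.5)
-13280 + 1/(D - 37595) = -13280 + 1/(12243001/7225 - 37595) = -13280 + 1/(-259380874/7225) = -13280 - 7225/259380874 = -3444578013945/259380874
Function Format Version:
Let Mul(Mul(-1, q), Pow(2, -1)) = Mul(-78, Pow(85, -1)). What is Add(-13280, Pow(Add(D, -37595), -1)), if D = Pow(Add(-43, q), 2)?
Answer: Rational(-3444578013945, 259380874) ≈ -13280.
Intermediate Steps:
q = Rational(156, 85) (q = Mul(-2, Mul(-78, Pow(85, -1))) = Mul(-2, Mul(-78, Rational(1, 85))) = Mul(-2, Rational(-78, 85)) = Rational(156, 85) ≈ 1.8353)
D = Rational(12243001, 7225) (D = Pow(Add(-43, Rational(156, 85)), 2) = Pow(Rational(-3499, 85), 2) = Rational(12243001, 7225) ≈ 1694.5)
Add(-13280, Pow(Add(D, -37595), -1)) = Add(-13280, Pow(Add(Rational(12243001, 7225), -37595), -1)) = Add(-13280, Pow(Rational(-259380874, 7225), -1)) = Add(-13280, Rational(-7225, 259380874)) = Rational(-3444578013945, 259380874)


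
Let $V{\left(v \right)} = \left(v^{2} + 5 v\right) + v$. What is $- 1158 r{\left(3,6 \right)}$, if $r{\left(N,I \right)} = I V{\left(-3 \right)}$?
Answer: $62532$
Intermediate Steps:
$V{\left(v \right)} = v^{2} + 6 v$
$r{\left(N,I \right)} = - 9 I$ ($r{\left(N,I \right)} = I \left(- 3 \left(6 - 3\right)\right) = I \left(\left(-3\right) 3\right) = I \left(-9\right) = - 9 I$)
$- 1158 r{\left(3,6 \right)} = - 1158 \left(\left(-9\right) 6\right) = \left(-1158\right) \left(-54\right) = 62532$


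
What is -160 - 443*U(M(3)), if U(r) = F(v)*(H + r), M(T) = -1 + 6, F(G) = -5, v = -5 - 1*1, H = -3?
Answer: 4270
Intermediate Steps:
v = -6 (v = -5 - 1 = -6)
M(T) = 5
U(r) = 15 - 5*r (U(r) = -5*(-3 + r) = 15 - 5*r)
-160 - 443*U(M(3)) = -160 - 443*(15 - 5*5) = -160 - 443*(15 - 25) = -160 - 443*(-10) = -160 + 4430 = 4270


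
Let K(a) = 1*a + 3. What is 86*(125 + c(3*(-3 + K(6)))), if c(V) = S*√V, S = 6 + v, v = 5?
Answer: 10750 + 2838*√2 ≈ 14764.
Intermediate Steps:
K(a) = 3 + a (K(a) = a + 3 = 3 + a)
S = 11 (S = 6 + 5 = 11)
c(V) = 11*√V
86*(125 + c(3*(-3 + K(6)))) = 86*(125 + 11*√(3*(-3 + (3 + 6)))) = 86*(125 + 11*√(3*(-3 + 9))) = 86*(125 + 11*√(3*6)) = 86*(125 + 11*√18) = 86*(125 + 11*(3*√2)) = 86*(125 + 33*√2) = 10750 + 2838*√2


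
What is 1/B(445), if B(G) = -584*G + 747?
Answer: -1/259133 ≈ -3.8590e-6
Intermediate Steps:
B(G) = 747 - 584*G
1/B(445) = 1/(747 - 584*445) = 1/(747 - 259880) = 1/(-259133) = -1/259133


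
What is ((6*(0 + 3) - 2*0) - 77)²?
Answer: 3481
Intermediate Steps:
((6*(0 + 3) - 2*0) - 77)² = ((6*3 + 0) - 77)² = ((18 + 0) - 77)² = (18 - 77)² = (-59)² = 3481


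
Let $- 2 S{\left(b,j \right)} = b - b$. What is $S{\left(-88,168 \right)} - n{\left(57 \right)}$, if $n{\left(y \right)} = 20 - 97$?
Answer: $77$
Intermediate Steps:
$S{\left(b,j \right)} = 0$ ($S{\left(b,j \right)} = - \frac{b - b}{2} = \left(- \frac{1}{2}\right) 0 = 0$)
$n{\left(y \right)} = -77$
$S{\left(-88,168 \right)} - n{\left(57 \right)} = 0 - -77 = 0 + 77 = 77$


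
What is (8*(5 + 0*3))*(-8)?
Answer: -320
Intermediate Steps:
(8*(5 + 0*3))*(-8) = (8*(5 + 0))*(-8) = (8*5)*(-8) = 40*(-8) = -320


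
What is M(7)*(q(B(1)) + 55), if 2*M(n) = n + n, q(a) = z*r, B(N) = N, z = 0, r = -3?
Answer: 385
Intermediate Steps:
q(a) = 0 (q(a) = 0*(-3) = 0)
M(n) = n (M(n) = (n + n)/2 = (2*n)/2 = n)
M(7)*(q(B(1)) + 55) = 7*(0 + 55) = 7*55 = 385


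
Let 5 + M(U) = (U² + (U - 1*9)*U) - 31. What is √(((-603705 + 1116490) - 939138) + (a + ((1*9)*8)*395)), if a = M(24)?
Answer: I*√397013 ≈ 630.09*I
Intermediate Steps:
M(U) = -36 + U² + U*(-9 + U) (M(U) = -5 + ((U² + (U - 1*9)*U) - 31) = -5 + ((U² + (U - 9)*U) - 31) = -5 + ((U² + (-9 + U)*U) - 31) = -5 + ((U² + U*(-9 + U)) - 31) = -5 + (-31 + U² + U*(-9 + U)) = -36 + U² + U*(-9 + U))
a = 900 (a = -36 - 9*24 + 2*24² = -36 - 216 + 2*576 = -36 - 216 + 1152 = 900)
√(((-603705 + 1116490) - 939138) + (a + ((1*9)*8)*395)) = √(((-603705 + 1116490) - 939138) + (900 + ((1*9)*8)*395)) = √((512785 - 939138) + (900 + (9*8)*395)) = √(-426353 + (900 + 72*395)) = √(-426353 + (900 + 28440)) = √(-426353 + 29340) = √(-397013) = I*√397013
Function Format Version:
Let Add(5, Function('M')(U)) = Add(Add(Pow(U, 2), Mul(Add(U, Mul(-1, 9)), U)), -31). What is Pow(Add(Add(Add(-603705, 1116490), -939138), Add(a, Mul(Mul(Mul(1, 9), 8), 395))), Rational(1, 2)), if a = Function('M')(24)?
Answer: Mul(I, Pow(397013, Rational(1, 2))) ≈ Mul(630.09, I)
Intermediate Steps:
Function('M')(U) = Add(-36, Pow(U, 2), Mul(U, Add(-9, U))) (Function('M')(U) = Add(-5, Add(Add(Pow(U, 2), Mul(Add(U, Mul(-1, 9)), U)), -31)) = Add(-5, Add(Add(Pow(U, 2), Mul(Add(U, -9), U)), -31)) = Add(-5, Add(Add(Pow(U, 2), Mul(Add(-9, U), U)), -31)) = Add(-5, Add(Add(Pow(U, 2), Mul(U, Add(-9, U))), -31)) = Add(-5, Add(-31, Pow(U, 2), Mul(U, Add(-9, U)))) = Add(-36, Pow(U, 2), Mul(U, Add(-9, U))))
a = 900 (a = Add(-36, Mul(-9, 24), Mul(2, Pow(24, 2))) = Add(-36, -216, Mul(2, 576)) = Add(-36, -216, 1152) = 900)
Pow(Add(Add(Add(-603705, 1116490), -939138), Add(a, Mul(Mul(Mul(1, 9), 8), 395))), Rational(1, 2)) = Pow(Add(Add(Add(-603705, 1116490), -939138), Add(900, Mul(Mul(Mul(1, 9), 8), 395))), Rational(1, 2)) = Pow(Add(Add(512785, -939138), Add(900, Mul(Mul(9, 8), 395))), Rational(1, 2)) = Pow(Add(-426353, Add(900, Mul(72, 395))), Rational(1, 2)) = Pow(Add(-426353, Add(900, 28440)), Rational(1, 2)) = Pow(Add(-426353, 29340), Rational(1, 2)) = Pow(-397013, Rational(1, 2)) = Mul(I, Pow(397013, Rational(1, 2)))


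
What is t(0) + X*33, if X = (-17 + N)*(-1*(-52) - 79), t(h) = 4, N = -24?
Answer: 36535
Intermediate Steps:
X = 1107 (X = (-17 - 24)*(-1*(-52) - 79) = -41*(52 - 79) = -41*(-27) = 1107)
t(0) + X*33 = 4 + 1107*33 = 4 + 36531 = 36535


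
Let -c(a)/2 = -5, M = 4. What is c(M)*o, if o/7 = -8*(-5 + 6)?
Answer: -560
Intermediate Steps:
o = -56 (o = 7*(-8*(-5 + 6)) = 7*(-8*1) = 7*(-8) = -56)
c(a) = 10 (c(a) = -2*(-5) = 10)
c(M)*o = 10*(-56) = -560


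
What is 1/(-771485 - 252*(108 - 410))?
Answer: -1/695381 ≈ -1.4381e-6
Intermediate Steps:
1/(-771485 - 252*(108 - 410)) = 1/(-771485 - 252*(-302)) = 1/(-771485 + 76104) = 1/(-695381) = -1/695381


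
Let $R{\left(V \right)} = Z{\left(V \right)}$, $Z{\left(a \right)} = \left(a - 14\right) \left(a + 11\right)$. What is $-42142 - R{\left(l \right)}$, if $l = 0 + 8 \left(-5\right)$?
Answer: $-43708$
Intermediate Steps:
$l = -40$ ($l = 0 - 40 = -40$)
$Z{\left(a \right)} = \left(-14 + a\right) \left(11 + a\right)$
$R{\left(V \right)} = -154 + V^{2} - 3 V$
$-42142 - R{\left(l \right)} = -42142 - \left(-154 + \left(-40\right)^{2} - -120\right) = -42142 - \left(-154 + 1600 + 120\right) = -42142 - 1566 = -43708$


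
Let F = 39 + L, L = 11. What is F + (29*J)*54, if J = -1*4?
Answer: -6214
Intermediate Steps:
J = -4
F = 50 (F = 39 + 11 = 50)
F + (29*J)*54 = 50 + (29*(-4))*54 = 50 - 116*54 = 50 - 6264 = -6214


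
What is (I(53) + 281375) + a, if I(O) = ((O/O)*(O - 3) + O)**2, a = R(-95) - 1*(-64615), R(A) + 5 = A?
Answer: 356499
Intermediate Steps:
R(A) = -5 + A
a = 64515 (a = (-5 - 95) - 1*(-64615) = -100 + 64615 = 64515)
I(O) = (-3 + 2*O)**2 (I(O) = (1*(-3 + O) + O)**2 = ((-3 + O) + O)**2 = (-3 + 2*O)**2)
(I(53) + 281375) + a = ((-3 + 2*53)**2 + 281375) + 64515 = ((-3 + 106)**2 + 281375) + 64515 = (103**2 + 281375) + 64515 = (10609 + 281375) + 64515 = 291984 + 64515 = 356499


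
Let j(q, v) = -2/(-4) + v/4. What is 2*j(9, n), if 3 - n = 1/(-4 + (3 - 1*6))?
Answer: 18/7 ≈ 2.5714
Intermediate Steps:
n = 22/7 (n = 3 - 1/(-4 + (3 - 1*6)) = 3 - 1/(-4 + (3 - 6)) = 3 - 1/(-4 - 3) = 3 - 1/(-7) = 3 - 1*(-⅐) = 3 + ⅐ = 22/7 ≈ 3.1429)
j(q, v) = ½ + v/4 (j(q, v) = -2*(-¼) + v*(¼) = ½ + v/4)
2*j(9, n) = 2*(½ + (¼)*(22/7)) = 2*(½ + 11/14) = 2*(9/7) = 18/7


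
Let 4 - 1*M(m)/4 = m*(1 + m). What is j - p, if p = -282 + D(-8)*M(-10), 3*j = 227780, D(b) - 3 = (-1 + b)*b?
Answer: 306026/3 ≈ 1.0201e+5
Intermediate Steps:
M(m) = 16 - 4*m*(1 + m)
D(b) = 3 + b*(-1 + b) (D(b) = 3 + (-1 + b)*b = 3 + b*(-1 + b))
j = 227780/3 (j = (⅓)*227780 = 227780/3 ≈ 75927.)
p = -26082 (p = -282 + (3 + (-8)² - 1*(-8))*(16 - 4*(-10) - 4*(-10)²) = -282 + (3 + 64 + 8)*(16 + 40 - 4*100) = -282 + 75*(16 + 40 - 400) = -282 + 75*(-344) = -282 - 25800 = -26082)
j - p = 227780/3 - 1*(-26082) = 227780/3 + 26082 = 306026/3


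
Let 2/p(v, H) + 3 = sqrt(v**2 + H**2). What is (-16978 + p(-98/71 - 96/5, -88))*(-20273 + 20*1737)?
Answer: -252542555442011936/1028181011 + 20543140*sqrt(257328809)/1028181011 ≈ -2.4562e+8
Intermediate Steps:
p(v, H) = 2/(-3 + sqrt(H**2 + v**2)) (p(v, H) = 2/(-3 + sqrt(v**2 + H**2)) = 2/(-3 + sqrt(H**2 + v**2)))
(-16978 + p(-98/71 - 96/5, -88))*(-20273 + 20*1737) = (-16978 + 2/(-3 + sqrt((-88)**2 + (-98/71 - 96/5)**2)))*(-20273 + 20*1737) = (-16978 + 2/(-3 + sqrt(7744 + (-98*1/71 - 96*1/5)**2)))*(-20273 + 34740) = (-16978 + 2/(-3 + sqrt(7744 + (-98/71 - 96/5)**2)))*14467 = (-16978 + 2/(-3 + sqrt(7744 + (-7306/355)**2)))*14467 = (-16978 + 2/(-3 + sqrt(7744 + 53377636/126025)))*14467 = (-16978 + 2/(-3 + sqrt(1029315236/126025)))*14467 = (-16978 + 2/(-3 + 2*sqrt(257328809)/355))*14467 = -245620726 + 28934/(-3 + 2*sqrt(257328809)/355)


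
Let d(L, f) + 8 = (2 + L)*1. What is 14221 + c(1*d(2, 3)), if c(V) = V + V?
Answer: 14213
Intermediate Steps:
d(L, f) = -6 + L (d(L, f) = -8 + (2 + L)*1 = -8 + (2 + L) = -6 + L)
c(V) = 2*V
14221 + c(1*d(2, 3)) = 14221 + 2*(1*(-6 + 2)) = 14221 + 2*(1*(-4)) = 14221 + 2*(-4) = 14221 - 8 = 14213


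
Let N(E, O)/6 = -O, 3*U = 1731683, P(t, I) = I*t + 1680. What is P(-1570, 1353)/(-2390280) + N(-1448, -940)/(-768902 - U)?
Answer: 284371942219/321762681964 ≈ 0.88379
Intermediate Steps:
P(t, I) = 1680 + I*t
U = 1731683/3 (U = (⅓)*1731683 = 1731683/3 ≈ 5.7723e+5)
N(E, O) = -6*O (N(E, O) = 6*(-O) = -6*O)
P(-1570, 1353)/(-2390280) + N(-1448, -940)/(-768902 - U) = (1680 + 1353*(-1570))/(-2390280) + (-6*(-940))/(-768902 - 1*1731683/3) = (1680 - 2124210)*(-1/2390280) + 5640/(-768902 - 1731683/3) = -2122530*(-1/2390280) + 5640/(-4038389/3) = 70751/79676 + 5640*(-3/4038389) = 70751/79676 - 16920/4038389 = 284371942219/321762681964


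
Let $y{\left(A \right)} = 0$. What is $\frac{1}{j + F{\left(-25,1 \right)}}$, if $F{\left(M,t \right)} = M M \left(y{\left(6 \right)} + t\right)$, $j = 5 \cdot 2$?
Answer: $\frac{1}{635} \approx 0.0015748$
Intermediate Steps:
$j = 10$
$F{\left(M,t \right)} = t M^{2}$ ($F{\left(M,t \right)} = M M \left(0 + t\right) = M M t = t M^{2}$)
$\frac{1}{j + F{\left(-25,1 \right)}} = \frac{1}{10 + 1 \left(-25\right)^{2}} = \frac{1}{10 + 1 \cdot 625} = \frac{1}{10 + 625} = \frac{1}{635}$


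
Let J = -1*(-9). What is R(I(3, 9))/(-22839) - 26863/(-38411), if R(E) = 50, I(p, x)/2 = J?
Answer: 611603507/877268829 ≈ 0.69717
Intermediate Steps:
J = 9
I(p, x) = 18 (I(p, x) = 2*9 = 18)
R(I(3, 9))/(-22839) - 26863/(-38411) = 50/(-22839) - 26863/(-38411) = 50*(-1/22839) - 26863*(-1/38411) = -50/22839 + 26863/38411 = 611603507/877268829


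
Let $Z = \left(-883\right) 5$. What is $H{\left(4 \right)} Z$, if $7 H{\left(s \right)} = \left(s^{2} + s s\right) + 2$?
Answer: $- \frac{150110}{7} \approx -21444.0$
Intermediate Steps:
$H{\left(s \right)} = \frac{2}{7} + \frac{2 s^{2}}{7}$ ($H{\left(s \right)} = \frac{\left(s^{2} + s s\right) + 2}{7} = \frac{\left(s^{2} + s^{2}\right) + 2}{7} = \frac{2 s^{2} + 2}{7} = \frac{2 + 2 s^{2}}{7} = \frac{2}{7} + \frac{2 s^{2}}{7}$)
$Z = -4415$
$H{\left(4 \right)} Z = \left(\frac{2}{7} + \frac{2 \cdot 4^{2}}{7}\right) \left(-4415\right) = \left(\frac{2}{7} + \frac{2}{7} \cdot 16\right) \left(-4415\right) = \left(\frac{2}{7} + \frac{32}{7}\right) \left(-4415\right) = \frac{34}{7} \left(-4415\right) = - \frac{150110}{7}$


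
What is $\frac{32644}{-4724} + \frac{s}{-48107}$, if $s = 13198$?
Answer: $- \frac{408188065}{56814367} \approx -7.1846$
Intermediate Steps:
$\frac{32644}{-4724} + \frac{s}{-48107} = \frac{32644}{-4724} + \frac{13198}{-48107} = 32644 \left(- \frac{1}{4724}\right) + 13198 \left(- \frac{1}{48107}\right) = - \frac{8161}{1181} - \frac{13198}{48107} = - \frac{408188065}{56814367}$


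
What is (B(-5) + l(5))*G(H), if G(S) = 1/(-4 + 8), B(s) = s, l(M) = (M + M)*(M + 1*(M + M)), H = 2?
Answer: 145/4 ≈ 36.250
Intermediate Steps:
l(M) = 6*M**2 (l(M) = (2*M)*(M + 1*(2*M)) = (2*M)*(M + 2*M) = (2*M)*(3*M) = 6*M**2)
G(S) = 1/4
(B(-5) + l(5))*G(H) = (-5 + 6*5**2)*(1/4) = (-5 + 6*25)*(1/4) = (-5 + 150)*(1/4) = 145*(1/4) = 145/4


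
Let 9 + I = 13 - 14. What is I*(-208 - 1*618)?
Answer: 8260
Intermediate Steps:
I = -10 (I = -9 + (13 - 14) = -9 - 1 = -10)
I*(-208 - 1*618) = -10*(-208 - 1*618) = -10*(-208 - 618) = -10*(-826) = 8260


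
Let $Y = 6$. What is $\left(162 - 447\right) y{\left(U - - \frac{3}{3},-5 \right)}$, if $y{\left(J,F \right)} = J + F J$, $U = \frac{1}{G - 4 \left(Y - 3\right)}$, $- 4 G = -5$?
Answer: $\frac{44460}{43} \approx 1034.0$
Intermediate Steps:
$G = \frac{5}{4}$ ($G = \left(- \frac{1}{4}\right) \left(-5\right) = \frac{5}{4} \approx 1.25$)
$U = - \frac{4}{43}$ ($U = \frac{1}{\frac{5}{4} - 4 \left(6 - 3\right)} = \frac{1}{\frac{5}{4} - 12} = \frac{1}{- \frac{43}{4}} = - \frac{4}{43} \approx -0.093023$)
$\left(162 - 447\right) y{\left(U - - \frac{3}{3},-5 \right)} = \left(162 - 447\right) \left(- \frac{4}{43} - - \frac{3}{3}\right) \left(1 - 5\right) = \left(162 - 447\right) \left(- \frac{4}{43} - \left(-3\right) \frac{1}{3}\right) \left(-4\right) = - 285 \left(- \frac{4}{43} - -1\right) \left(-4\right) = - 285 \left(- \frac{4}{43} + 1\right) \left(-4\right) = - 285 \cdot \frac{39}{43} \left(-4\right) = \left(-285\right) \left(- \frac{156}{43}\right) = \frac{44460}{43}$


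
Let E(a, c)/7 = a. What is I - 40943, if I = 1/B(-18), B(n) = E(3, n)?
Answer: -859802/21 ≈ -40943.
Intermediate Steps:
E(a, c) = 7*a
B(n) = 21 (B(n) = 7*3 = 21)
I = 1/21 ≈ 0.047619
I - 40943 = 1/21 - 40943 = -859802/21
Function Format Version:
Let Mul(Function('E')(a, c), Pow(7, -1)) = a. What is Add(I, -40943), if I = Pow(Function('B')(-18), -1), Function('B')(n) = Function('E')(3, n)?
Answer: Rational(-859802, 21) ≈ -40943.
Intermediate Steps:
Function('E')(a, c) = Mul(7, a)
Function('B')(n) = 21 (Function('B')(n) = Mul(7, 3) = 21)
I = Rational(1, 21) (I = Pow(21, -1) = Rational(1, 21) ≈ 0.047619)
Add(I, -40943) = Add(Rational(1, 21), -40943) = Rational(-859802, 21)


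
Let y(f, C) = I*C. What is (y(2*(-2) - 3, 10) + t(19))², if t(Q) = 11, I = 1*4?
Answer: 2601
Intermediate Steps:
I = 4
y(f, C) = 4*C
(y(2*(-2) - 3, 10) + t(19))² = (4*10 + 11)² = (40 + 11)² = 51² = 2601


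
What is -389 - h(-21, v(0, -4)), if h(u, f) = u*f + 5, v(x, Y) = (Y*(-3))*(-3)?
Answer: -1150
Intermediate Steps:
v(x, Y) = 9*Y (v(x, Y) = -3*Y*(-3) = 9*Y)
h(u, f) = 5 + f*u (h(u, f) = f*u + 5 = 5 + f*u)
-389 - h(-21, v(0, -4)) = -389 - (5 + (9*(-4))*(-21)) = -389 - (5 - 36*(-21)) = -389 - (5 + 756) = -389 - 1*761 = -389 - 761 = -1150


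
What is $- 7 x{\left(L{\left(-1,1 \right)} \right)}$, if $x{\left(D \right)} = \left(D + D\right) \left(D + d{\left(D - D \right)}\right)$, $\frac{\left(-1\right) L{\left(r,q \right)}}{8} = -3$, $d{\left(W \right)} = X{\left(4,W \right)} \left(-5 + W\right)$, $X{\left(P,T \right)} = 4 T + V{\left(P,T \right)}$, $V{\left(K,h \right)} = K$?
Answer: $-1344$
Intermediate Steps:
$X{\left(P,T \right)} = P + 4 T$ ($X{\left(P,T \right)} = 4 T + P = P + 4 T$)
$d{\left(W \right)} = \left(-5 + W\right) \left(4 + 4 W\right)$ ($d{\left(W \right)} = \left(4 + 4 W\right) \left(-5 + W\right) = \left(-5 + W\right) \left(4 + 4 W\right)$)
$L{\left(r,q \right)} = 24$ ($L{\left(r,q \right)} = \left(-8\right) \left(-3\right) = 24$)
$x{\left(D \right)} = 2 D \left(-20 + D\right)$ ($x{\left(D \right)} = \left(D + D\right) \left(D + 4 \left(1 + \left(D - D\right)\right) \left(-5 + \left(D - D\right)\right)\right) = 2 D \left(D + 4 \left(1 + 0\right) \left(-5 + 0\right)\right) = 2 D \left(D + 4 \cdot 1 \left(-5\right)\right) = 2 D \left(D - 20\right) = 2 D \left(-20 + D\right)$)
$- 7 x{\left(L{\left(-1,1 \right)} \right)} = - 7 \cdot 2 \cdot 24 \left(-20 + 24\right) = - 7 \cdot 2 \cdot 24 \cdot 4 = \left(-7\right) 192 = -1344$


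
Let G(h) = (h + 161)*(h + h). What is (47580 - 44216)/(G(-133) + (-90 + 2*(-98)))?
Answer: -1682/3867 ≈ -0.43496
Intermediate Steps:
G(h) = 2*h*(161 + h) (G(h) = (161 + h)*(2*h) = 2*h*(161 + h))
(47580 - 44216)/(G(-133) + (-90 + 2*(-98))) = (47580 - 44216)/(2*(-133)*(161 - 133) + (-90 + 2*(-98))) = 3364/(2*(-133)*28 + (-90 - 196)) = 3364/(-7448 - 286) = 3364/(-7734) = 3364*(-1/7734) = -1682/3867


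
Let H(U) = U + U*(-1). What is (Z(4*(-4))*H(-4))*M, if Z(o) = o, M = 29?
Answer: 0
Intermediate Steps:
H(U) = 0 (H(U) = U - U = 0)
(Z(4*(-4))*H(-4))*M = ((4*(-4))*0)*29 = -16*0*29 = 0*29 = 0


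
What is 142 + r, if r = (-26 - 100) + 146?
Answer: 162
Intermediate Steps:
r = 20 (r = -126 + 146 = 20)
142 + r = 142 + 20 = 162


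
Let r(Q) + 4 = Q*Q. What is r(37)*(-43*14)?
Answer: -821730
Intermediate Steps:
r(Q) = -4 + Q² (r(Q) = -4 + Q*Q = -4 + Q²)
r(37)*(-43*14) = (-4 + 37²)*(-43*14) = (-4 + 1369)*(-602) = 1365*(-602) = -821730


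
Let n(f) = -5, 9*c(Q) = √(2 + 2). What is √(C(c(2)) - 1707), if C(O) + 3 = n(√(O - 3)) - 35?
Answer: 5*I*√70 ≈ 41.833*I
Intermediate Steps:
c(Q) = 2/9 (c(Q) = √(2 + 2)/9 = √4/9 = (⅑)*2 = 2/9)
C(O) = -43 (C(O) = -3 + (-5 - 35) = -3 - 40 = -43)
√(C(c(2)) - 1707) = √(-43 - 1707) = √(-1750) = 5*I*√70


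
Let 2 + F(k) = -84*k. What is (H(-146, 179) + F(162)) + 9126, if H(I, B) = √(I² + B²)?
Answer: -4484 + √53357 ≈ -4253.0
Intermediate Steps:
F(k) = -2 - 84*k
H(I, B) = √(B² + I²)
(H(-146, 179) + F(162)) + 9126 = (√(179² + (-146)²) + (-2 - 84*162)) + 9126 = (√(32041 + 21316) + (-2 - 13608)) + 9126 = (√53357 - 13610) + 9126 = (-13610 + √53357) + 9126 = -4484 + √53357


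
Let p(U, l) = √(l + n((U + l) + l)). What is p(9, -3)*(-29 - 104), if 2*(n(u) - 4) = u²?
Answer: -133*√22/2 ≈ -311.91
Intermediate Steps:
n(u) = 4 + u²/2
p(U, l) = √(4 + l + (U + 2*l)²/2) (p(U, l) = √(l + (4 + ((U + l) + l)²/2)) = √(l + (4 + (U + 2*l)²/2)) = √(4 + l + (U + 2*l)²/2))
p(9, -3)*(-29 - 104) = (√(16 + 2*(9 + 2*(-3))² + 4*(-3))/2)*(-29 - 104) = (√(16 + 2*(9 - 6)² - 12)/2)*(-133) = (√(16 + 2*3² - 12)/2)*(-133) = (√(16 + 2*9 - 12)/2)*(-133) = (√(16 + 18 - 12)/2)*(-133) = (√22/2)*(-133) = -133*√22/2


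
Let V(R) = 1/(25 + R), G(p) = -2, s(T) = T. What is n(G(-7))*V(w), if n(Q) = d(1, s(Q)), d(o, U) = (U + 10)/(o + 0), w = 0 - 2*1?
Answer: 8/23 ≈ 0.34783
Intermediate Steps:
w = -2 (w = 0 - 2 = -2)
d(o, U) = (10 + U)/o
n(Q) = 10 + Q (n(Q) = (10 + Q)/1 = 1*(10 + Q) = 10 + Q)
n(G(-7))*V(w) = (10 - 2)/(25 - 2) = 8/23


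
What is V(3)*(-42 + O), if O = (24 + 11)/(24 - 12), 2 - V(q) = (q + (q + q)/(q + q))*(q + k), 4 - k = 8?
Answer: -469/2 ≈ -234.50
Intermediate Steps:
k = -4 (k = 4 - 1*8 = 4 - 8 = -4)
V(q) = 2 - (1 + q)*(-4 + q) (V(q) = 2 - (q + (q + q)/(q + q))*(q - 4) = 2 - (q + (2*q)/((2*q)))*(-4 + q) = 2 - (q + (2*q)*(1/(2*q)))*(-4 + q) = 2 - (q + 1)*(-4 + q) = 2 - (1 + q)*(-4 + q))
O = 35/12 ≈ 2.9167
V(3)*(-42 + O) = (6 - 1*3**2 + 3*3)*(-42 + 35/12) = (6 - 1*9 + 9)*(-469/12) = (6 - 9 + 9)*(-469/12) = 6*(-469/12) = -469/2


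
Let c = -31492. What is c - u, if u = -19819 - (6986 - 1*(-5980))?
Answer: 1293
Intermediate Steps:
u = -32785 (u = -19819 - (6986 + 5980) = -19819 - 1*12966 = -19819 - 12966 = -32785)
c - u = -31492 - 1*(-32785) = -31492 + 32785 = 1293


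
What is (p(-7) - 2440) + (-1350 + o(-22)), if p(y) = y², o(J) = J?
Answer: -3763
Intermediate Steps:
(p(-7) - 2440) + (-1350 + o(-22)) = ((-7)² - 2440) + (-1350 - 22) = (49 - 2440) - 1372 = -2391 - 1372 = -3763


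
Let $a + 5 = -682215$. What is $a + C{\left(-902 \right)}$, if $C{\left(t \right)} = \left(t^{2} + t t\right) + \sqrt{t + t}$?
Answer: $944988 + 2 i \sqrt{451} \approx 9.4499 \cdot 10^{5} + 42.474 i$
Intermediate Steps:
$a = -682220$ ($a = -5 - 682215 = -682220$)
$C{\left(t \right)} = 2 t^{2} + \sqrt{2} \sqrt{t}$ ($C{\left(t \right)} = \left(t^{2} + t^{2}\right) + \sqrt{2 t} = 2 t^{2} + \sqrt{2} \sqrt{t}$)
$a + C{\left(-902 \right)} = -682220 + \left(2 \left(-902\right)^{2} + \sqrt{2} \sqrt{-902}\right) = -682220 + \left(2 \cdot 813604 + \sqrt{2} i \sqrt{902}\right) = -682220 + \left(1627208 + 2 i \sqrt{451}\right) = 944988 + 2 i \sqrt{451}$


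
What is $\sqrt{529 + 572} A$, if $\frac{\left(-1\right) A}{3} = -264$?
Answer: $792 \sqrt{1101} \approx 26280.0$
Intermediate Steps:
$A = 792$ ($A = \left(-3\right) \left(-264\right) = 792$)
$\sqrt{529 + 572} A = \sqrt{529 + 572} \cdot 792 = \sqrt{1101} \cdot 792 = 792 \sqrt{1101}$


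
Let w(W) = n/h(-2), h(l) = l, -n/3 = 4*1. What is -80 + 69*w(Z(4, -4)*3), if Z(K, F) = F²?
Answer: 334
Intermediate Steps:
n = -12 ≈ -12.000
w(W) = 6 (w(W) = -12/(-2) = -12*(-½) = 6)
-80 + 69*w(Z(4, -4)*3) = -80 + 69*6 = -80 + 414 = 334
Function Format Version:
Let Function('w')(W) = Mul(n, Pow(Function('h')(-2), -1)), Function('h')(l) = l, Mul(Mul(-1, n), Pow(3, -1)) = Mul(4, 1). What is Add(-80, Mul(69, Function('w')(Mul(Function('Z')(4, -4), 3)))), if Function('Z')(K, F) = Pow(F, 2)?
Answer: 334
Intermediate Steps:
n = -12 (n = Mul(-3, Mul(4, 1)) = Mul(-3, 4) = -12)
Function('w')(W) = 6 (Function('w')(W) = Mul(-12, Pow(-2, -1)) = Mul(-12, Rational(-1, 2)) = 6)
Add(-80, Mul(69, Function('w')(Mul(Function('Z')(4, -4), 3)))) = Add(-80, Mul(69, 6)) = Add(-80, 414) = 334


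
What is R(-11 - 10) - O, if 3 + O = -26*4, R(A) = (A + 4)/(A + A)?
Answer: 4511/42 ≈ 107.40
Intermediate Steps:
R(A) = (4 + A)/(2*A) (R(A) = (4 + A)/((2*A)) = (4 + A)*(1/(2*A)) = (4 + A)/(2*A))
O = -107 (O = -3 - 26*4 = -3 - 104 = -107)
R(-11 - 10) - O = (4 + (-11 - 10))/(2*(-11 - 10)) - 1*(-107) = (1/2)*(4 - 21)/(-21) + 107 = (1/2)*(-1/21)*(-17) + 107 = 17/42 + 107 = 4511/42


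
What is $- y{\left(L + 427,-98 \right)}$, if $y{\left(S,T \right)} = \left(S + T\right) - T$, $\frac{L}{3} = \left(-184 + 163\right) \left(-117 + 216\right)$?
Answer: $5810$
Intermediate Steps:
$L = -6237$ ($L = 3 \left(-184 + 163\right) \left(-117 + 216\right) = 3 \left(\left(-21\right) 99\right) = 3 \left(-2079\right) = -6237$)
$y{\left(S,T \right)} = S$
$- y{\left(L + 427,-98 \right)} = - (-6237 + 427) = \left(-1\right) \left(-5810\right) = 5810$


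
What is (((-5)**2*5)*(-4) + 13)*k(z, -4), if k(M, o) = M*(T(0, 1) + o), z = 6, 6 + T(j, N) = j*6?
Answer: 29220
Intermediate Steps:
T(j, N) = -6 + 6*j (T(j, N) = -6 + j*6 = -6 + 6*j)
k(M, o) = M*(-6 + o) (k(M, o) = M*((-6 + 6*0) + o) = M*((-6 + 0) + o) = M*(-6 + o))
(((-5)**2*5)*(-4) + 13)*k(z, -4) = (((-5)**2*5)*(-4) + 13)*(6*(-6 - 4)) = ((25*5)*(-4) + 13)*(6*(-10)) = (125*(-4) + 13)*(-60) = (-500 + 13)*(-60) = -487*(-60) = 29220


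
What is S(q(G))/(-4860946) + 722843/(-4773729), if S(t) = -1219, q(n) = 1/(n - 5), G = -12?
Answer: -3507881613827/23204838887634 ≈ -0.15117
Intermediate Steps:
q(n) = 1/(-5 + n)
S(q(G))/(-4860946) + 722843/(-4773729) = -1219/(-4860946) + 722843/(-4773729) = -1219*(-1/4860946) + 722843*(-1/4773729) = 1219/4860946 - 722843/4773729 = -3507881613827/23204838887634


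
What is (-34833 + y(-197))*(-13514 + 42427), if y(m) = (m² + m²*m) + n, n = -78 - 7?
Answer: -220938169066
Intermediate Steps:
n = -85
y(m) = -85 + m² + m³ (y(m) = (m² + m²*m) - 85 = (m² + m³) - 85 = -85 + m² + m³)
(-34833 + y(-197))*(-13514 + 42427) = (-34833 + (-85 + (-197)² + (-197)³))*(-13514 + 42427) = (-34833 + (-85 + 38809 - 7645373))*28913 = (-34833 - 7606649)*28913 = -7641482*28913 = -220938169066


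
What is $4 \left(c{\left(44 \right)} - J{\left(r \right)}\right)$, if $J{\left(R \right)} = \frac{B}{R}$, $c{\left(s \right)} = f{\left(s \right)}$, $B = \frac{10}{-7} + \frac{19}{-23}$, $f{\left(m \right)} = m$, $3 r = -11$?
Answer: $\frac{27940}{161} \approx 173.54$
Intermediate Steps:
$r = - \frac{11}{3}$ ($r = \frac{1}{3} \left(-11\right) = - \frac{11}{3} \approx -3.6667$)
$B = - \frac{363}{161}$ ($B = 10 \left(- \frac{1}{7}\right) + 19 \left(- \frac{1}{23}\right) = - \frac{10}{7} - \frac{19}{23} = - \frac{363}{161} \approx -2.2547$)
$c{\left(s \right)} = s$
$J{\left(R \right)} = - \frac{363}{161 R}$
$4 \left(c{\left(44 \right)} - J{\left(r \right)}\right) = 4 \left(44 - - \frac{363}{161 \left(- \frac{11}{3}\right)}\right) = 4 \left(44 - \left(- \frac{363}{161}\right) \left(- \frac{3}{11}\right)\right) = 4 \left(44 - \frac{99}{161}\right) = 4 \cdot \frac{6985}{161} = \frac{27940}{161}$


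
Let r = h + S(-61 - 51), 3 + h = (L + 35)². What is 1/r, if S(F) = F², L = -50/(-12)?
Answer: 36/506701 ≈ 7.1048e-5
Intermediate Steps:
L = 25/6 (L = -50*(-1/12) = 25/6 ≈ 4.1667)
h = 55117/36 (h = -3 + (25/6 + 35)² = -3 + (235/6)² = -3 + 55225/36 = 55117/36 ≈ 1531.0)
r = 506701/36 (r = 55117/36 + (-61 - 51)² = 55117/36 + (-112)² = 55117/36 + 12544 = 506701/36 ≈ 14075.)
1/r = 1/(506701/36) = 36/506701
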